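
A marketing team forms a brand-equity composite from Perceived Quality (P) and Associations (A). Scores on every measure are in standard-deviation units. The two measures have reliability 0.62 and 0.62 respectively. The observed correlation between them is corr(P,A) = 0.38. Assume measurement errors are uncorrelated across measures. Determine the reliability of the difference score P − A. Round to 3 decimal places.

0.387

Var(P−A) = 1 + 1 − 2·0.38 = 2 − 0.76 = 1.24.
Under uncorrelated errors the observed covariances equal the true-score covariances, so only the own-variance terms attenuate.
True-score variance = [0.62 + 0.62] − 0.76 = 1.24 − 0.76 = 0.48.
Reliability = 0.48 / 1.24 = 0.387.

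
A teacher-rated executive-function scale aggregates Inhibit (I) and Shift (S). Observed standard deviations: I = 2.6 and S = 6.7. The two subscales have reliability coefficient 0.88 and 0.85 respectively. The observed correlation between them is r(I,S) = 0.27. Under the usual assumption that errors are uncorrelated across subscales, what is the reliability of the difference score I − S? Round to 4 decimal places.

0.8214

Var(I−S) = 2.6² + 6.7² − 2·2.6·6.7·0.27 = 51.65 − 9.4068 = 42.2432.
Because errors are independent across components, Cov(Tᵢ,Tⱼ) = Cov(Xᵢ,Xⱼ); the off-diagonal part of the true-score variance is the same as above.
True-score variance = [2.6²·0.88 + 6.7²·0.85] − 9.4068 = 44.1053 − 9.4068 = 34.6985.
Reliability = 34.6985 / 42.2432 = 0.8214.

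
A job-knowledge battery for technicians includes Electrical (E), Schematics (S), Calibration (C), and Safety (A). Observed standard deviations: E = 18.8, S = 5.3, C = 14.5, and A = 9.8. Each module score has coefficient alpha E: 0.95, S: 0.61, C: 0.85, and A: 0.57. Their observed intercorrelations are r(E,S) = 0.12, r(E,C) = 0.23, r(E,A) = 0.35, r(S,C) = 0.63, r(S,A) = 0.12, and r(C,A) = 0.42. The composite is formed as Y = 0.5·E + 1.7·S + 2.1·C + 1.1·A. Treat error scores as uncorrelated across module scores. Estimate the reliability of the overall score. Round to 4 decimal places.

Var(Y) = 0.5²·18.8² + 1.7²·5.3² + 2.1²·14.5² + 1.1²·9.8² + 2·[0.85·18.8·5.3·0.12 + 1.05·18.8·14.5·0.23 + 0.55·18.8·9.8·0.35 + 3.57·5.3·14.5·0.63 + 1.87·5.3·9.8·0.12 + 2.31·14.5·9.8·0.42] = 1212.95 + 867.653 = 2080.6.
With uncorrelated errors the cross-covariances are all true-score covariance, so they carry over unchanged; only the diagonal terms shrink to ρᵢσᵢ².
True-score variance = [0.5²·18.8²·0.95 + 1.7²·5.3²·0.61 + 2.1²·14.5²·0.85 + 1.1²·9.8²·0.57] + 867.653 = 987.823 + 867.653 = 1855.48.
Reliability = 1855.48 / 2080.6 = 0.8918.

0.8918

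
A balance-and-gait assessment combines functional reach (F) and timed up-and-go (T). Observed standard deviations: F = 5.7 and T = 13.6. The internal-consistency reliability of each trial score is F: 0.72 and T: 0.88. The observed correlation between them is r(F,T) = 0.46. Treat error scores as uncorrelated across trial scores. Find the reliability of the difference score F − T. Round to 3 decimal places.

Var(F−T) = 5.7² + 13.6² − 2·5.7·13.6·0.46 = 217.45 − 71.3184 = 146.132.
With uncorrelated errors the cross-covariances are all true-score covariance, so they carry over unchanged; only the diagonal terms shrink to ρᵢσᵢ².
True-score variance = [5.7²·0.72 + 13.6²·0.88] − 71.3184 = 186.158 − 71.3184 = 114.839.
Reliability = 114.839 / 146.132 = 0.786.

0.786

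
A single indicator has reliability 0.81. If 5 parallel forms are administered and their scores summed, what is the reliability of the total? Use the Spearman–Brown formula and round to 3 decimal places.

ρ_k = kρ / (1 + (k−1)ρ) = 5·0.81 / (1 + 4·0.81) = 4.050 / 4.240 = 0.955.

0.955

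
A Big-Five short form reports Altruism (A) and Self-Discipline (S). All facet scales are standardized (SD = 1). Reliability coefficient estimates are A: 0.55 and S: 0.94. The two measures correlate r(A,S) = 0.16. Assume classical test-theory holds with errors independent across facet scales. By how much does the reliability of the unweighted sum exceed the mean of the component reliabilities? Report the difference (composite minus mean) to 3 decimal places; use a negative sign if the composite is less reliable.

Var(sum) = 2 + 0.32 = 2.32; true-score variance = 1.49 + 0.32 = 1.81; composite reliability = 0.7802.
Mean component reliability = 0.7450.
Difference = 0.7802 − 0.7450 = 0.035.

0.035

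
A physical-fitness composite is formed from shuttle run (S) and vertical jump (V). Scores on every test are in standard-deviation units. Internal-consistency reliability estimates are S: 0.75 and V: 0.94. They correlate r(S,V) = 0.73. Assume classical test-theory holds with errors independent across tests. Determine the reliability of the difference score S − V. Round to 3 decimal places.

Var(S−V) = 1 + 1 − 2·0.73 = 2 − 1.46 = 0.54.
Because errors are independent across components, Cov(Tᵢ,Tⱼ) = Cov(Xᵢ,Xⱼ); the off-diagonal part of the true-score variance is the same as above.
True-score variance = [0.75 + 0.94] − 1.46 = 1.69 − 1.46 = 0.23.
Reliability = 0.23 / 0.54 = 0.426.

0.426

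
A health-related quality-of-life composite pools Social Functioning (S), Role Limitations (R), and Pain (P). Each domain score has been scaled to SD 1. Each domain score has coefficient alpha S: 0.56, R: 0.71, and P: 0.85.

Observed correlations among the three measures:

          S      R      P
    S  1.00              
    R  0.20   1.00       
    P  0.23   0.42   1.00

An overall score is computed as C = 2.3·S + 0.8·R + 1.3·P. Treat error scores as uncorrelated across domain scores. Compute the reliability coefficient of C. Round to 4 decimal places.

Var(C) = 2.3² + 0.8² + 1.3² + 2·[1.84·0.20 + 2.99·0.23 + 1.04·0.42] = 7.62 + 2.985 = 10.605.
With uncorrelated errors the cross-covariances are all true-score covariance, so they carry over unchanged; only the diagonal terms shrink to ρᵢσᵢ².
True-score variance = [2.3²·0.56 + 0.8²·0.71 + 1.3²·0.85] + 2.985 = 4.8533 + 2.985 = 7.8383.
Reliability = 7.8383 / 10.605 = 0.7391.

0.7391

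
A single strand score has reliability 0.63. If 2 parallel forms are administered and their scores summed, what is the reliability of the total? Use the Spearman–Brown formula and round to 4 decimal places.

0.7730

ρ_k = kρ / (1 + (k−1)ρ) = 2·0.63 / (1 + 1·0.63) = 1.260 / 1.630 = 0.7730.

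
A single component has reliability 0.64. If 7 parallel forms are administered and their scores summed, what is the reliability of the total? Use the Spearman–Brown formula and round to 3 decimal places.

ρ_k = kρ / (1 + (k−1)ρ) = 7·0.64 / (1 + 6·0.64) = 4.480 / 4.840 = 0.926.

0.926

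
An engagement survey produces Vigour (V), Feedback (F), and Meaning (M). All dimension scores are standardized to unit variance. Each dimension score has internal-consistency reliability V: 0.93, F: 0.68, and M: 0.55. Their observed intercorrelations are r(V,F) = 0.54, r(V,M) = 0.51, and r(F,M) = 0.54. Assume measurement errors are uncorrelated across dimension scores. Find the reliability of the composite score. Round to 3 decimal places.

Var(V+F+M) = 3 + 2·[0.54 + 0.51 + 0.54] = 3 + 3.18 = 6.18.
With uncorrelated errors the cross-covariances are all true-score covariance, so they carry over unchanged; only the diagonal terms shrink to ρᵢσᵢ².
True-score variance = [0.93 + 0.68 + 0.55] + 3.18 = 2.16 + 3.18 = 5.34.
Reliability = 5.34 / 6.18 = 0.864.

0.864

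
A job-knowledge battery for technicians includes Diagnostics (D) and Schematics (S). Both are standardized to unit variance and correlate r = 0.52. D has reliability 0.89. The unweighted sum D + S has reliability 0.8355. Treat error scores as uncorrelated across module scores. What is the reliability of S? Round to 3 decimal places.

0.610

Var(D+S) = 2 + 2·0.52 = 3.040.
True-score variance = ρ_D + ρ_S + 2·0.52, so 0.8355 = (0.89 + ρ_S + 1.04) / 3.040.
ρ_S = 0.8355·3.040 − 0.89 − 1.04 = 0.610.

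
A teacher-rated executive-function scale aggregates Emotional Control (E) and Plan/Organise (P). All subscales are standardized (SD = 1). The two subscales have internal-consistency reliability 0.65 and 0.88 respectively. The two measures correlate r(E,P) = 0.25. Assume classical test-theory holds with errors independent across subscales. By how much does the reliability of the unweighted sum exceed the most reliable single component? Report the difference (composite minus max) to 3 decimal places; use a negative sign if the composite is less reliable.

Var(sum) = 2 + 0.5 = 2.5; true-score variance = 1.53 + 0.5 = 2.03; composite reliability = 0.8120.
Max component reliability = 0.8800.
Difference = 0.8120 − 0.8800 = -0.068.

-0.068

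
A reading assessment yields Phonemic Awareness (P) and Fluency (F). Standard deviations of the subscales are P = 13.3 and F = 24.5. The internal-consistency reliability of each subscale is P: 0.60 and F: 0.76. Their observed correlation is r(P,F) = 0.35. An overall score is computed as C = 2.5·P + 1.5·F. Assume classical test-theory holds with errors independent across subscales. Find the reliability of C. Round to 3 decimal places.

Var(C) = 2.5²·13.3² + 1.5²·24.5² + 2·[3.75·13.3·24.5·0.35] = 2456.12 + 855.356 = 3311.48.
Because errors are independent across components, Cov(Tᵢ,Tⱼ) = Cov(Xᵢ,Xⱼ); the off-diagonal part of the true-score variance is the same as above.
True-score variance = [2.5²·13.3²·0.60 + 1.5²·24.5²·0.76] + 855.356 = 1689.76 + 855.356 = 2545.12.
Reliability = 2545.12 / 3311.48 = 0.769.

0.769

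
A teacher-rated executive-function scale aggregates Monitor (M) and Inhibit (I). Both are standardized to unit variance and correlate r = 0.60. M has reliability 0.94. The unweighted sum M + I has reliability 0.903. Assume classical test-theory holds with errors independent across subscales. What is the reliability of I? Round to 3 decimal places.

0.750

Var(M+I) = 2 + 2·0.60 = 3.200.
True-score variance = ρ_M + ρ_I + 2·0.60, so 0.903 = (0.94 + ρ_I + 1.20) / 3.200.
ρ_I = 0.903·3.200 − 0.94 − 1.20 = 0.750.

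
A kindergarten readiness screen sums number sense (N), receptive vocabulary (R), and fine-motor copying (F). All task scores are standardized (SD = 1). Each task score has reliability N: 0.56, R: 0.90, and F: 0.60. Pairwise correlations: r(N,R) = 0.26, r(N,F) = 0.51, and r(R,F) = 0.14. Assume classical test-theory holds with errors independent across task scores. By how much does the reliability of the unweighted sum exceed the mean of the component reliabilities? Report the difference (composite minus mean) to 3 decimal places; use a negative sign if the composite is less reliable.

Var(sum) = 3 + 1.82 = 4.82; true-score variance = 2.06 + 1.82 = 3.88; composite reliability = 0.8050.
Mean component reliability = 0.6867.
Difference = 0.8050 − 0.6867 = 0.118.

0.118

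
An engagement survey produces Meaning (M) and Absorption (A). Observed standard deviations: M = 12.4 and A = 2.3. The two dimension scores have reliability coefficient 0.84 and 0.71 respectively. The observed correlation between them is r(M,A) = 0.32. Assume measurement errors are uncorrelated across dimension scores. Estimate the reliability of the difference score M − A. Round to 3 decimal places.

0.814

Var(M−A) = 12.4² + 2.3² − 2·12.4·2.3·0.32 = 159.05 − 18.2528 = 140.797.
Under uncorrelated errors the observed covariances equal the true-score covariances, so only the own-variance terms attenuate.
True-score variance = [12.4²·0.84 + 2.3²·0.71] − 18.2528 = 132.914 − 18.2528 = 114.661.
Reliability = 114.661 / 140.797 = 0.814.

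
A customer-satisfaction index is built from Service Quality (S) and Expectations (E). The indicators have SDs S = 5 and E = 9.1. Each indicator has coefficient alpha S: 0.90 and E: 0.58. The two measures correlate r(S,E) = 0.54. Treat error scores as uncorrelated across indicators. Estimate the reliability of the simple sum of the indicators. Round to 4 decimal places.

0.7625

Var(S+E) = 5² + 9.1² + 2·[5·9.1·0.54] = 107.81 + 49.14 = 156.95.
With uncorrelated errors the cross-covariances are all true-score covariance, so they carry over unchanged; only the diagonal terms shrink to ρᵢσᵢ².
True-score variance = [5²·0.90 + 9.1²·0.58] + 49.14 = 70.5298 + 49.14 = 119.67.
Reliability = 119.67 / 156.95 = 0.7625.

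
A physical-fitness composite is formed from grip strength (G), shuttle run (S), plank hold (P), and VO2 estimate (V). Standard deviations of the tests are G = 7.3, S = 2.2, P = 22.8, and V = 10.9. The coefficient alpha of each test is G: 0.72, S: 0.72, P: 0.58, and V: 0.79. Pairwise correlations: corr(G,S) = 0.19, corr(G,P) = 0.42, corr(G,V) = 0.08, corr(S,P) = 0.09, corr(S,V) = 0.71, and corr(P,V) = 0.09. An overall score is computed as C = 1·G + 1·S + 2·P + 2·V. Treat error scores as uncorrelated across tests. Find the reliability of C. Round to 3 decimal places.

Var(C) = 7.3² + 2.2² + 2²·22.8² + 2²·10.9² + 2·[7.3·2.2·0.19 + 2·7.3·22.8·0.42 + 2·7.3·10.9·0.08 + 2·2.2·22.8·0.09 + 2·2.2·10.9·0.71 + 4·22.8·10.9·0.09] = 2612.73 + 576.28 = 3189.01.
With uncorrelated errors the cross-covariances are all true-score covariance, so they carry over unchanged; only the diagonal terms shrink to ρᵢσᵢ².
True-score variance = [7.3²·0.72 + 2.2²·0.72 + 2²·22.8²·0.58 + 2²·10.9²·0.79] + 576.28 = 1623.32 + 576.28 = 2199.6.
Reliability = 2199.6 / 3189.01 = 0.690.

0.690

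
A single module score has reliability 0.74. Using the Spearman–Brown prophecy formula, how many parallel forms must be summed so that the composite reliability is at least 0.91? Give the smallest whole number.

k ≥ ρ*(1−ρ₁)/(ρ₁(1−ρ*)) = 0.91·0.26 / (0.74·0.09) = 3.553.
Smallest integer k = 4.

4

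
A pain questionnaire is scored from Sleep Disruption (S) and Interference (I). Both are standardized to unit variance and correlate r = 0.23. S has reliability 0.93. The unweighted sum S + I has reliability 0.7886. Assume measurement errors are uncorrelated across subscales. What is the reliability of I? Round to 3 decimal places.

0.550

Var(S+I) = 2 + 2·0.23 = 2.460.
True-score variance = ρ_S + ρ_I + 2·0.23, so 0.7886 = (0.93 + ρ_I + 0.46) / 2.460.
ρ_I = 0.7886·2.460 − 0.93 − 0.46 = 0.550.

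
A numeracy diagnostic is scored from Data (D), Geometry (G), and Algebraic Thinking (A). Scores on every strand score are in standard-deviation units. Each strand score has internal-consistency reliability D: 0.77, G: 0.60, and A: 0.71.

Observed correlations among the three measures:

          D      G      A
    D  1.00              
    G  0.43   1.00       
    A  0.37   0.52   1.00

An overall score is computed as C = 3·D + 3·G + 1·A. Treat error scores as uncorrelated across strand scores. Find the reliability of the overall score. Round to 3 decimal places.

0.814

Var(C) = 3² + 3² + 1 + 2·[9·0.43 + 3·0.37 + 3·0.52] = 19 + 13.08 = 32.08.
Because errors are independent across components, Cov(Tᵢ,Tⱼ) = Cov(Xᵢ,Xⱼ); the off-diagonal part of the true-score variance is the same as above.
True-score variance = [3²·0.77 + 3²·0.60 + 0.71] + 13.08 = 13.04 + 13.08 = 26.12.
Reliability = 26.12 / 32.08 = 0.814.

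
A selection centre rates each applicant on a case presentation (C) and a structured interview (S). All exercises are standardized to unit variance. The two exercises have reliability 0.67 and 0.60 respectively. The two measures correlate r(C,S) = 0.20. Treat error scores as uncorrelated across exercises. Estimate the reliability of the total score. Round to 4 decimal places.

Var(C+S) = 2 + 2·[0.20] = 2 + 0.4 = 2.4.
Because errors are independent across components, Cov(Tᵢ,Tⱼ) = Cov(Xᵢ,Xⱼ); the off-diagonal part of the true-score variance is the same as above.
True-score variance = [0.67 + 0.60] + 0.4 = 1.27 + 0.4 = 1.67.
Reliability = 1.67 / 2.4 = 0.6958.

0.6958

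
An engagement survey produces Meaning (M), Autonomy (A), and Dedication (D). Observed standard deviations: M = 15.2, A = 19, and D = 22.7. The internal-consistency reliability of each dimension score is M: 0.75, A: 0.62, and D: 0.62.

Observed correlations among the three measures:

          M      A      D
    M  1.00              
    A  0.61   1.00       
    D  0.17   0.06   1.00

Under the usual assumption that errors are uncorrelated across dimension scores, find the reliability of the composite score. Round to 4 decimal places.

Var(M+A+D) = 15.2² + 19² + 22.7² + 2·[15.2·19·0.61 + 15.2·22.7·0.17 + 19·22.7·0.06] = 1107.33 + 521.406 = 1628.74.
Because errors are independent across components, Cov(Tᵢ,Tⱼ) = Cov(Xᵢ,Xⱼ); the off-diagonal part of the true-score variance is the same as above.
True-score variance = [15.2²·0.75 + 19²·0.62 + 22.7²·0.62] + 521.406 = 716.58 + 521.406 = 1237.99.
Reliability = 1237.99 / 1628.74 = 0.7601.

0.7601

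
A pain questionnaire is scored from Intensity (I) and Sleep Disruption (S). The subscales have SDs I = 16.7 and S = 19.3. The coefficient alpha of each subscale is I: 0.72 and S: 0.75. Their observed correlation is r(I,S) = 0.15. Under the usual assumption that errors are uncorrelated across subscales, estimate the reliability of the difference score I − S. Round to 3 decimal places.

0.691

Var(I−S) = 16.7² + 19.3² − 2·16.7·19.3·0.15 = 651.38 − 96.693 = 554.687.
With uncorrelated errors the cross-covariances are all true-score covariance, so they carry over unchanged; only the diagonal terms shrink to ρᵢσᵢ².
True-score variance = [16.7²·0.72 + 19.3²·0.75] − 96.693 = 480.168 − 96.693 = 383.475.
Reliability = 383.475 / 554.687 = 0.691.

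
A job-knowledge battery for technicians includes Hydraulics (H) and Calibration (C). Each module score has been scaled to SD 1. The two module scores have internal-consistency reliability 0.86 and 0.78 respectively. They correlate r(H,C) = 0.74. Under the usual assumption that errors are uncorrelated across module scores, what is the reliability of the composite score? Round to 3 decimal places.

Var(H+C) = 2 + 2·[0.74] = 2 + 1.48 = 3.48.
Because errors are independent across components, Cov(Tᵢ,Tⱼ) = Cov(Xᵢ,Xⱼ); the off-diagonal part of the true-score variance is the same as above.
True-score variance = [0.86 + 0.78] + 1.48 = 1.64 + 1.48 = 3.12.
Reliability = 3.12 / 3.48 = 0.897.

0.897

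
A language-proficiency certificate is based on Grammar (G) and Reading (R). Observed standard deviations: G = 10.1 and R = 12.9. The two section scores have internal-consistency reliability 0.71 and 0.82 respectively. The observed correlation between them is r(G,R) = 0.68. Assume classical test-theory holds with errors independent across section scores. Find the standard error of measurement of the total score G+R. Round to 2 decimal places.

Var(total) = 268.42 + 177.194 = 445.614.
True-score variance = 208.883 + 177.194 = 386.078, so reliability = 0.8664.
Error variance = 445.614 − 386.078 = 59.5367; SEM = √59.5367 = 7.72.

7.72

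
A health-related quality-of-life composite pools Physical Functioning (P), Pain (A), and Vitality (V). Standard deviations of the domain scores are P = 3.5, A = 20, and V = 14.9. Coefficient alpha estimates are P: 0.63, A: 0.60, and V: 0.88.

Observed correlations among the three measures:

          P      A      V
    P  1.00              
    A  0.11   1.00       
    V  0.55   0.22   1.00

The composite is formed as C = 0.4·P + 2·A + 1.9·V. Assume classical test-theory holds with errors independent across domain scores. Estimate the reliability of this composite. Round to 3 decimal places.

Var(C) = 0.4²·3.5² + 2²·20² + 1.9²·14.9² + 2·[0.8·3.5·20·0.11 + 0.76·3.5·14.9·0.55 + 3.8·20·14.9·0.22] = 2403.42 + 554.173 = 2957.59.
Under uncorrelated errors the observed covariances equal the true-score covariances, so only the own-variance terms attenuate.
True-score variance = [0.4²·3.5²·0.63 + 2²·20²·0.60 + 1.9²·14.9²·0.88] + 554.173 = 1666.52 + 554.173 = 2220.69.
Reliability = 2220.69 / 2957.59 = 0.751.

0.751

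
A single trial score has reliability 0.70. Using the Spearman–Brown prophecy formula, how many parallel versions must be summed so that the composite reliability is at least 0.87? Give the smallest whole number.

k ≥ ρ*(1−ρ₁)/(ρ₁(1−ρ*)) = 0.87·0.30 / (0.70·0.13) = 2.868.
Smallest integer k = 3.

3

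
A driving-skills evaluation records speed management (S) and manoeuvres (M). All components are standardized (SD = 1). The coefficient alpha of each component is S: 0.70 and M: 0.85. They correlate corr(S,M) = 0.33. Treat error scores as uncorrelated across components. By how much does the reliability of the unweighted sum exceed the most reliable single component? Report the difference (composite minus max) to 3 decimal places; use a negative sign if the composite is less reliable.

Var(sum) = 2 + 0.66 = 2.66; true-score variance = 1.55 + 0.66 = 2.21; composite reliability = 0.8308.
Max component reliability = 0.8500.
Difference = 0.8308 − 0.8500 = -0.019.

-0.019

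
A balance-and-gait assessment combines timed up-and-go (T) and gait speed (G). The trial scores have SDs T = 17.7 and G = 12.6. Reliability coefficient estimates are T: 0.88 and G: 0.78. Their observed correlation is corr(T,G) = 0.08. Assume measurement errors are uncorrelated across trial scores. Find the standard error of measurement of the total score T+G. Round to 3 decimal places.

8.516

Var(total) = 472.05 + 35.6832 = 507.733.
True-score variance = 399.528 + 35.6832 = 435.211, so reliability = 0.8572.
Error variance = 507.733 − 435.211 = 72.522; SEM = √72.522 = 8.516.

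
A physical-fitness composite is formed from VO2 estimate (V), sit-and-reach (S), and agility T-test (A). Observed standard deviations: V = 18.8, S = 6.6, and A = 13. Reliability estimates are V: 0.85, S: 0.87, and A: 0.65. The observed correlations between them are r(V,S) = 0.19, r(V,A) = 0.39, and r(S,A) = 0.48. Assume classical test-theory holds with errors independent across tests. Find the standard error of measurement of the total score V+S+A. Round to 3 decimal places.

10.855

Var(total) = 566 + 320.15 = 886.15.
True-score variance = 448.171 + 320.15 = 768.322, so reliability = 0.8670.
Error variance = 886.15 − 768.322 = 117.829; SEM = √117.829 = 10.855.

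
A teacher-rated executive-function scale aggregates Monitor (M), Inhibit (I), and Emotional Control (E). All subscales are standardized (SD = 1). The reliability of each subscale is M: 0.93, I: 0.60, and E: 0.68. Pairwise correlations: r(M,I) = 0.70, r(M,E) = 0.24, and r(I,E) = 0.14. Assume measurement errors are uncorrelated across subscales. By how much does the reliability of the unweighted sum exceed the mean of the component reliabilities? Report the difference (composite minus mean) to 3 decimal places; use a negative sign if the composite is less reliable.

0.110

Var(sum) = 3 + 2.16 = 5.16; true-score variance = 2.21 + 2.16 = 4.37; composite reliability = 0.8469.
Mean component reliability = 0.7367.
Difference = 0.8469 − 0.7367 = 0.110.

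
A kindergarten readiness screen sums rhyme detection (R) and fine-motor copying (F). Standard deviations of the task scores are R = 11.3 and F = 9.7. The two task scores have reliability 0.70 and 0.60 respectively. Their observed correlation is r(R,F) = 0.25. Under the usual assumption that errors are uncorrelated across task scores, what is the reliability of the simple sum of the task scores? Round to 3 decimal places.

Var(R+F) = 11.3² + 9.7² + 2·[11.3·9.7·0.25] = 221.78 + 54.805 = 276.585.
With uncorrelated errors the cross-covariances are all true-score covariance, so they carry over unchanged; only the diagonal terms shrink to ρᵢσᵢ².
True-score variance = [11.3²·0.70 + 9.7²·0.60] + 54.805 = 145.837 + 54.805 = 200.642.
Reliability = 200.642 / 276.585 = 0.725.

0.725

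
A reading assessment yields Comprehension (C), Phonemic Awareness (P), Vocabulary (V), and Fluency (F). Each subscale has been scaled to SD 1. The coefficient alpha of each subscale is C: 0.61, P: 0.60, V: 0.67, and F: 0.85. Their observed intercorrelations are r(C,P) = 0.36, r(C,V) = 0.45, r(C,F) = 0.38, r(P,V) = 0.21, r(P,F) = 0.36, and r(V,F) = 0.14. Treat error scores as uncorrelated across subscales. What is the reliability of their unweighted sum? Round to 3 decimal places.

Var(C+P+V+F) = 4 + 2·[0.36 + 0.45 + 0.38 + 0.21 + 0.36 + 0.14] = 4 + 3.8 = 7.8.
Because errors are independent across components, Cov(Tᵢ,Tⱼ) = Cov(Xᵢ,Xⱼ); the off-diagonal part of the true-score variance is the same as above.
True-score variance = [0.61 + 0.60 + 0.67 + 0.85] + 3.8 = 2.73 + 3.8 = 6.53.
Reliability = 6.53 / 7.8 = 0.837.

0.837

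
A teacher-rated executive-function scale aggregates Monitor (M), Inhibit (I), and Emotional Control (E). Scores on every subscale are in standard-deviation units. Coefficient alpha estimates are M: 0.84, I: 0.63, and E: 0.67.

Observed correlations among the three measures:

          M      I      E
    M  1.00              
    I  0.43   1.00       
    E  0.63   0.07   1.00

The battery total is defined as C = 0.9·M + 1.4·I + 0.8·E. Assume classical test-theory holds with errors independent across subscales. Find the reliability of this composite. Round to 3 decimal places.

0.808

Var(C) = 0.9² + 1.4² + 0.8² + 2·[1.26·0.43 + 0.72·0.63 + 1.12·0.07] = 3.41 + 2.1476 = 5.5576.
Because errors are independent across components, Cov(Tᵢ,Tⱼ) = Cov(Xᵢ,Xⱼ); the off-diagonal part of the true-score variance is the same as above.
True-score variance = [0.9²·0.84 + 1.4²·0.63 + 0.8²·0.67] + 2.1476 = 2.344 + 2.1476 = 4.4916.
Reliability = 4.4916 / 5.5576 = 0.808.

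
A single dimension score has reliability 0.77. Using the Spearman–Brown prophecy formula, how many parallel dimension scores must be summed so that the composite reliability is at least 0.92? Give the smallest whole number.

k ≥ ρ*(1−ρ₁)/(ρ₁(1−ρ*)) = 0.92·0.23 / (0.77·0.08) = 3.435.
Smallest integer k = 4.

4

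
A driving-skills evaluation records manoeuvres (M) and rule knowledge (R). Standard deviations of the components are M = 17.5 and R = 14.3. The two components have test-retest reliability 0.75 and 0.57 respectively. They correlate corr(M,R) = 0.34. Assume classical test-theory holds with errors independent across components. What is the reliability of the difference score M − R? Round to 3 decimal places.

0.517

Var(M−R) = 17.5² + 14.3² − 2·17.5·14.3·0.34 = 510.74 − 170.17 = 340.57.
With uncorrelated errors the cross-covariances are all true-score covariance, so they carry over unchanged; only the diagonal terms shrink to ρᵢσᵢ².
True-score variance = [17.5²·0.75 + 14.3²·0.57] − 170.17 = 346.247 − 170.17 = 176.077.
Reliability = 176.077 / 340.57 = 0.517.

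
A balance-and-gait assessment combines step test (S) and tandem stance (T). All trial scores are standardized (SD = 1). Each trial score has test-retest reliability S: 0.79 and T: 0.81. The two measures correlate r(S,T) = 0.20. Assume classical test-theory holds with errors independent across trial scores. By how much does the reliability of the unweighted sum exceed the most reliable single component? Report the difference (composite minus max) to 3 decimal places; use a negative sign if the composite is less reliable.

Var(sum) = 2 + 0.4 = 2.4; true-score variance = 1.6 + 0.4 = 2; composite reliability = 0.8333.
Max component reliability = 0.8100.
Difference = 0.8333 − 0.8100 = 0.023.

0.023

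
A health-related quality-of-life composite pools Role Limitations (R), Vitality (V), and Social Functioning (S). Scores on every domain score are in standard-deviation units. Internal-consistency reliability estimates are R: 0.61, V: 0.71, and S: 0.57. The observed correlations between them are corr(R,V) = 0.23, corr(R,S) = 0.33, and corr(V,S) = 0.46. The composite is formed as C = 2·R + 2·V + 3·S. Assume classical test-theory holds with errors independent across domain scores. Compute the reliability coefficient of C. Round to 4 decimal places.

0.7673

Var(C) = 2² + 2² + 3² + 2·[4·0.23 + 6·0.33 + 6·0.46] = 17 + 11.32 = 28.32.
Under uncorrelated errors the observed covariances equal the true-score covariances, so only the own-variance terms attenuate.
True-score variance = [2²·0.61 + 2²·0.71 + 3²·0.57] + 11.32 = 10.41 + 11.32 = 21.73.
Reliability = 21.73 / 28.32 = 0.7673.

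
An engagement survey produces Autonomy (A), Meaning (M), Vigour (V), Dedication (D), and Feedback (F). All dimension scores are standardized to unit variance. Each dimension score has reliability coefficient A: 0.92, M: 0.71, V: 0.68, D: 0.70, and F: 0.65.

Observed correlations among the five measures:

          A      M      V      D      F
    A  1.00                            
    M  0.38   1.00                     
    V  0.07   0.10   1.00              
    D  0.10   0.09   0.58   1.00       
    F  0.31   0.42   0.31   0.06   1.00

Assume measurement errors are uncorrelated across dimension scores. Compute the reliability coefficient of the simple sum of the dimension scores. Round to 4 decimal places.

0.8638

Var(A+M+V+D+F) = 5 + 2·[0.38 + 0.07 + 0.10 + 0.31 + 0.10 + 0.09 + 0.42 + 0.58 + 0.31 + 0.06] = 5 + 4.84 = 9.84.
Because errors are independent across components, Cov(Tᵢ,Tⱼ) = Cov(Xᵢ,Xⱼ); the off-diagonal part of the true-score variance is the same as above.
True-score variance = [0.92 + 0.71 + 0.68 + 0.70 + 0.65] + 4.84 = 3.66 + 4.84 = 8.5.
Reliability = 8.5 / 9.84 = 0.8638.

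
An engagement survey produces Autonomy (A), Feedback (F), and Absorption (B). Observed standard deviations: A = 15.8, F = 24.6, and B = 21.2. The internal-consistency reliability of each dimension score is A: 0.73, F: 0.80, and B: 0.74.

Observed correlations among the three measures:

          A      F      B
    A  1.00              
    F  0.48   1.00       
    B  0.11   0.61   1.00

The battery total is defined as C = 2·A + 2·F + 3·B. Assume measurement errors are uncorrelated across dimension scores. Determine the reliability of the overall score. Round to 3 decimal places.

0.863

Var(C) = 2²·15.8² + 2²·24.6² + 3²·21.2² + 2·[4·15.8·24.6·0.48 + 6·15.8·21.2·0.11 + 6·24.6·21.2·0.61] = 7464.16 + 5752.2 = 13216.4.
Because errors are independent across components, Cov(Tᵢ,Tⱼ) = Cov(Xᵢ,Xⱼ); the off-diagonal part of the true-score variance is the same as above.
True-score variance = [2²·15.8²·0.73 + 2²·24.6²·0.80 + 3²·21.2²·0.74] + 5752.2 = 5658.73 + 5752.2 = 11410.9.
Reliability = 11410.9 / 13216.4 = 0.863.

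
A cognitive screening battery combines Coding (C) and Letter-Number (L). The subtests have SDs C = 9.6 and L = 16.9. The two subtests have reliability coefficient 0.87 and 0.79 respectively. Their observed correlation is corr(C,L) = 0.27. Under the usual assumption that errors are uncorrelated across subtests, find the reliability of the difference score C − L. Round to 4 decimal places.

Var(C−L) = 9.6² + 16.9² − 2·9.6·16.9·0.27 = 377.77 − 87.6096 = 290.16.
Because errors are independent across components, Cov(Tᵢ,Tⱼ) = Cov(Xᵢ,Xⱼ); the off-diagonal part of the true-score variance is the same as above.
True-score variance = [9.6²·0.87 + 16.9²·0.79] − 87.6096 = 305.811 − 87.6096 = 218.201.
Reliability = 218.201 / 290.16 = 0.7520.

0.7520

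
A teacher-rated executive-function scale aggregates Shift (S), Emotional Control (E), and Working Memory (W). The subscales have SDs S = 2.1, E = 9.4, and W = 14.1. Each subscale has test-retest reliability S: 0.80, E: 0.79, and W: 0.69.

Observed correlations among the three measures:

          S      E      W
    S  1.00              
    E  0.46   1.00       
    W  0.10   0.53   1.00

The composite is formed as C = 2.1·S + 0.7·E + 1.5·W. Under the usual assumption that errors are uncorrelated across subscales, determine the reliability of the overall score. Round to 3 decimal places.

Var(C) = 2.1²·2.1² + 0.7²·9.4² + 1.5²·14.1² + 2·[1.47·2.1·9.4·0.46 + 3.15·2.1·14.1·0.10 + 1.05·9.4·14.1·0.53] = 510.067 + 192.868 = 702.935.
Under uncorrelated errors the observed covariances equal the true-score covariances, so only the own-variance terms attenuate.
True-score variance = [2.1²·2.1²·0.80 + 0.7²·9.4²·0.79 + 1.5²·14.1²·0.69] + 192.868 = 358.415 + 192.868 = 551.283.
Reliability = 551.283 / 702.935 = 0.784.

0.784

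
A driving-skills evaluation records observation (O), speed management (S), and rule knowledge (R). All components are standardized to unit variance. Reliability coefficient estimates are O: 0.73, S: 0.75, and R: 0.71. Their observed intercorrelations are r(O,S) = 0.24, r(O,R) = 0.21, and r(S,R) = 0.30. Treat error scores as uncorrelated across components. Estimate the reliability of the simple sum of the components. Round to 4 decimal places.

0.8200

Var(O+S+R) = 3 + 2·[0.24 + 0.21 + 0.30] = 3 + 1.5 = 4.5.
With uncorrelated errors the cross-covariances are all true-score covariance, so they carry over unchanged; only the diagonal terms shrink to ρᵢσᵢ².
True-score variance = [0.73 + 0.75 + 0.71] + 1.5 = 2.19 + 1.5 = 3.69.
Reliability = 3.69 / 4.5 = 0.8200.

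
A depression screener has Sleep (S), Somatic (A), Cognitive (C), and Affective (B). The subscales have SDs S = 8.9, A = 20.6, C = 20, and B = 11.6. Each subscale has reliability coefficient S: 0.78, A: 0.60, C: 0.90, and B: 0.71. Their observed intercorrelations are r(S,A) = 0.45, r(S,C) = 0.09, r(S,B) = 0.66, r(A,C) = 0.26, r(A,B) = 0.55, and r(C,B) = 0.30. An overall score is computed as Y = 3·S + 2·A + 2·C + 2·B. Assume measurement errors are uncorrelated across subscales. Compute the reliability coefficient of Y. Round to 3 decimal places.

0.872

Var(Y) = 3²·8.9² + 2²·20.6² + 2²·20² + 2²·11.6² + 2·[6·8.9·20.6·0.45 + 6·8.9·20·0.09 + 6·8.9·11.6·0.66 + 4·20.6·20·0.26 + 4·20.6·11.6·0.55 + 4·20·11.6·0.30] = 4548.57 + 4465.12 = 9013.69.
With uncorrelated errors the cross-covariances are all true-score covariance, so they carry over unchanged; only the diagonal terms shrink to ρᵢσᵢ².
True-score variance = [3²·8.9²·0.78 + 2²·20.6²·0.60 + 2²·20²·0.90 + 2²·11.6²·0.71] + 4465.12 = 3396.67 + 4465.12 = 7861.79.
Reliability = 7861.79 / 9013.69 = 0.872.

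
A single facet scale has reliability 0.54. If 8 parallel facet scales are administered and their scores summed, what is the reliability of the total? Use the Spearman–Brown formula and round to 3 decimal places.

0.904

ρ_k = kρ / (1 + (k−1)ρ) = 8·0.54 / (1 + 7·0.54) = 4.320 / 4.780 = 0.904.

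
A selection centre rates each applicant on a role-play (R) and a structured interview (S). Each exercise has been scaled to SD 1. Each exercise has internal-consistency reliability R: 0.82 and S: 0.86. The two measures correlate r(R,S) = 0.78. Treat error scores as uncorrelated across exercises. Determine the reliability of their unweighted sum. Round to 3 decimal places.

0.910

Var(R+S) = 2 + 2·[0.78] = 2 + 1.56 = 3.56.
Under uncorrelated errors the observed covariances equal the true-score covariances, so only the own-variance terms attenuate.
True-score variance = [0.82 + 0.86] + 1.56 = 1.68 + 1.56 = 3.24.
Reliability = 3.24 / 3.56 = 0.910.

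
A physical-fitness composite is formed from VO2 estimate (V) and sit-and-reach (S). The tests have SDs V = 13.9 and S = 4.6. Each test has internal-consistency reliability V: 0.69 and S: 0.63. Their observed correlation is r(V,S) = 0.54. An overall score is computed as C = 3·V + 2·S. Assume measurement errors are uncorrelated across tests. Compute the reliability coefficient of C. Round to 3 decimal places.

Var(C) = 3²·13.9² + 2²·4.6² + 2·[6·13.9·4.6·0.54] = 1823.53 + 414.331 = 2237.86.
With uncorrelated errors the cross-covariances are all true-score covariance, so they carry over unchanged; only the diagonal terms shrink to ρᵢσᵢ².
True-score variance = [3²·13.9²·0.69 + 2²·4.6²·0.63] + 414.331 = 1253.16 + 414.331 = 1667.49.
Reliability = 1667.49 / 2237.86 = 0.745.

0.745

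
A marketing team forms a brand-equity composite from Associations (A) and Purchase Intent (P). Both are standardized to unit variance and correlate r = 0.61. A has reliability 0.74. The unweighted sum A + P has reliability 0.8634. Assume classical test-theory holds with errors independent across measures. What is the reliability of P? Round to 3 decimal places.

0.820

Var(A+P) = 2 + 2·0.61 = 3.220.
True-score variance = ρ_A + ρ_P + 2·0.61, so 0.8634 = (0.74 + ρ_P + 1.22) / 3.220.
ρ_P = 0.8634·3.220 − 0.74 − 1.22 = 0.820.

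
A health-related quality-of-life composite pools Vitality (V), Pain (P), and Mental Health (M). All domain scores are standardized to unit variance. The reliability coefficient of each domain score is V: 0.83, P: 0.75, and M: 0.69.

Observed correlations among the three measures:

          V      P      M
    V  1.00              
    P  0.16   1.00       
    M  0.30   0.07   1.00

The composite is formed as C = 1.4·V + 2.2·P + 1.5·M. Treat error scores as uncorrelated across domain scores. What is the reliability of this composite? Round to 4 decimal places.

0.8094

Var(C) = 1.4² + 2.2² + 1.5² + 2·[3.08·0.16 + 2.1·0.30 + 3.3·0.07] = 9.05 + 2.7076 = 11.7576.
Under uncorrelated errors the observed covariances equal the true-score covariances, so only the own-variance terms attenuate.
True-score variance = [1.4²·0.83 + 2.2²·0.75 + 1.5²·0.69] + 2.7076 = 6.8093 + 2.7076 = 9.5169.
Reliability = 9.5169 / 11.7576 = 0.8094.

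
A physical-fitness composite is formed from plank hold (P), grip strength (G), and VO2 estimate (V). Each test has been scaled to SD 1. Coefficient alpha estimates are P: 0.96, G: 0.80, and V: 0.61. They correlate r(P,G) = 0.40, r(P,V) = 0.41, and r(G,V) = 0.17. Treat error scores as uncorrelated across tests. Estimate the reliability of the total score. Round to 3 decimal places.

Var(P+G+V) = 3 + 2·[0.40 + 0.41 + 0.17] = 3 + 1.96 = 4.96.
With uncorrelated errors the cross-covariances are all true-score covariance, so they carry over unchanged; only the diagonal terms shrink to ρᵢσᵢ².
True-score variance = [0.96 + 0.80 + 0.61] + 1.96 = 2.37 + 1.96 = 4.33.
Reliability = 4.33 / 4.96 = 0.873.

0.873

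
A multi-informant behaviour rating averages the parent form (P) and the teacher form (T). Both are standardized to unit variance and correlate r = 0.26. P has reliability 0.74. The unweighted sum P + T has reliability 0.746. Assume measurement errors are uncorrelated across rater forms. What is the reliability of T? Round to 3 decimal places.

Var(P+T) = 2 + 2·0.26 = 2.520.
True-score variance = ρ_P + ρ_T + 2·0.26, so 0.746 = (0.74 + ρ_T + 0.52) / 2.520.
ρ_T = 0.746·2.520 − 0.74 − 0.52 = 0.620.

0.620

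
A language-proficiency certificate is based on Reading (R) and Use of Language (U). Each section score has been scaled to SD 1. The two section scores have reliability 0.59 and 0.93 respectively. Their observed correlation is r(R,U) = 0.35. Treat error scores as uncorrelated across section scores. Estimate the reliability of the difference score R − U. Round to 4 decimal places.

Var(R−U) = 1 + 1 − 2·0.35 = 2 − 0.7 = 1.3.
With uncorrelated errors the cross-covariances are all true-score covariance, so they carry over unchanged; only the diagonal terms shrink to ρᵢσᵢ².
True-score variance = [0.59 + 0.93] − 0.7 = 1.52 − 0.7 = 0.82.
Reliability = 0.82 / 1.3 = 0.6308.

0.6308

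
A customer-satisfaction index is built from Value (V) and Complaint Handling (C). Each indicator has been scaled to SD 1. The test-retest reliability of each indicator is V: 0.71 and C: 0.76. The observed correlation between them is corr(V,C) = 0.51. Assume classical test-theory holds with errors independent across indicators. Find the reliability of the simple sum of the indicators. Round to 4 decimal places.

0.8245

Var(V+C) = 2 + 2·[0.51] = 2 + 1.02 = 3.02.
Under uncorrelated errors the observed covariances equal the true-score covariances, so only the own-variance terms attenuate.
True-score variance = [0.71 + 0.76] + 1.02 = 1.47 + 1.02 = 2.49.
Reliability = 2.49 / 3.02 = 0.8245.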